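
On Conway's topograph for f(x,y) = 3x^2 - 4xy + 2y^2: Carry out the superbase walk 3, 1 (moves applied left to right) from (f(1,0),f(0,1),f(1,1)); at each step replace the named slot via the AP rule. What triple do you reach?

start (3,2,1) = (f(1,0),f(0,1),f(1,1))
replace slot 3: 2·(3+2) − 1 = 9 → (3,2,9)
replace slot 1: 2·(2+9) − 3 = 19 → (19,2,9)

19,2,9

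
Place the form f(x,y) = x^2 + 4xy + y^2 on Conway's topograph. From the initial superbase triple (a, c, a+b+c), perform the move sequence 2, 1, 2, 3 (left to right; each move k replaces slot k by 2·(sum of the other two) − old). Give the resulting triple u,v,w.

start (1,1,6) = (f(1,0),f(0,1),f(1,1))
replace slot 2: 2·(1+6) − 1 = 13 → (1,13,6)
replace slot 1: 2·(13+6) − 1 = 37 → (37,13,6)
replace slot 2: 2·(37+6) − 13 = 73 → (37,73,6)
replace slot 3: 2·(37+73) − 6 = 214 → (37,73,214)

37,73,214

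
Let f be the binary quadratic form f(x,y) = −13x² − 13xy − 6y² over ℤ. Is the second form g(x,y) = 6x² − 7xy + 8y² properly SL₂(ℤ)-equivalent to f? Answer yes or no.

D₁ = -143, D₂ = -143
f is negative-definite; reduce −f:
−f: flip: (13,13,6)→(6,-13,13)
−f: translate: b→-1 (≡-13 mod 12), so (6,-13,13)→(6,-1,6)
−f: flip: (6,-1,6)→(6,1,6)
−f: reduced (well bottom): (6,1,6) with a≤c, −a<b≤a
flip sign back: reduced form of f is (-6,-1,-6)
g: translate: b→5 (≡-7 mod 12), so (6,-7,8)→(6,5,7)
g: reduced (well bottom): (6,5,7) with a≤c, −a<b≤a
reduced forms (-6, -1, -6) vs (6, 5, 7) ⇒ inequivalent

no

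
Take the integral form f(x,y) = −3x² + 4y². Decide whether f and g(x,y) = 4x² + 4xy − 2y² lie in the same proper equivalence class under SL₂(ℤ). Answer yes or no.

D₁ = 48, D₂ = 48
river cycle of f (length 2): (-3, 6, 1), (1, 6, -3)
river cycle of g (length 2): (-2, 4, 4), (4, 4, -2)
cycles differ ⇒ inequivalent

no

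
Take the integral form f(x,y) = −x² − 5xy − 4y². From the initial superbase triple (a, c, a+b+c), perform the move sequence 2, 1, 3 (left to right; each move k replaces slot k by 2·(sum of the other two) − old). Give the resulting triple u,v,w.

start (-1,-4,-10) = (f(1,0),f(0,1),f(1,1))
replace slot 2: 2·((-1)+(-10)) − (-4) = -18 → (-1,-18,-10)
replace slot 1: 2·((-18)+(-10)) − (-1) = -55 → (-55,-18,-10)
replace slot 3: 2·((-55)+(-18)) − (-10) = -136 → (-55,-18,-136)

-55,-18,-136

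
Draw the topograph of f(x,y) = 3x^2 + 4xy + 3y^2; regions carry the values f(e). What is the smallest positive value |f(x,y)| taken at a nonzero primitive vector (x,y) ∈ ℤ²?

translate: b→-2 (≡4 mod 6), so (3,4,3)→(3,-2,2)
flip: (3,-2,2)→(2,2,3)
reduced (well bottom): (2,2,3) with a≤c, −a<b≤a
well minimum = a = 2

2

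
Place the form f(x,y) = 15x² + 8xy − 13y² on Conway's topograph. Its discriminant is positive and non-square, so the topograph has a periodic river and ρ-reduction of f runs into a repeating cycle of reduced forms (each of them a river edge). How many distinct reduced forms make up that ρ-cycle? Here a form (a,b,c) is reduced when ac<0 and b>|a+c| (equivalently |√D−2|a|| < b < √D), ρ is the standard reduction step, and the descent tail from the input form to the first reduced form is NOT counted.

D = 844, ⌊√D⌋ = 29
river: ρ → (-13,18,10)
river: ρ → (10,22,-9)
river: ρ → (-9,14,18)
river: ρ → (18,22,-5)
river: ρ → (-5,28,3)
river: ρ → (3,26,-14)
river: ρ → (-14,2,15)
river: ρ → (15,28,-1)
river: ρ → (-1,28,15)
river: ρ → (15,2,-14)
river: ρ → (-14,26,3)
river: ρ → (3,28,-5)
river: ρ → (-5,22,18)
river: ρ → (18,14,-9)
river: ρ → (-9,22,10)
river: ρ → (10,18,-13)
river: ρ → (-13,8,15)
river: ρ → (15,22,-6)
river: ρ → (-6,26,7)
river: ρ → (7,16,-21)
river: ρ → (-21,26,2)
river: ρ → (2,26,-21)
river: ρ → (-21,16,7)
river: ρ → (7,26,-6)
river: ρ → (-6,22,15)
river: ρ → (15,8,-13)
ρ-cycle length = 26 (tail of 0 descent steps not counted)

26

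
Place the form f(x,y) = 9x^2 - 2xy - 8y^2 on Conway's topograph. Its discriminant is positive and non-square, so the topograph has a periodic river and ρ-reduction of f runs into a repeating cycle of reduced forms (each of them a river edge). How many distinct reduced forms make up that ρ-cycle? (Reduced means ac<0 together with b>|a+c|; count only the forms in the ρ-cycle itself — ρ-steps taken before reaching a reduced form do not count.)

D = 292, ⌊√D⌋ = 17
descent: ρ → (-8,2,9)  [lands on river]
river: ρ → (9,16,-1)
river: ρ → (-1,16,9)
river: ρ → (9,2,-8)
river: ρ → (-8,14,3)
river: ρ → (3,16,-3)
river: ρ → (-3,14,8)
river: ρ → (8,2,-9)
river: ρ → (-9,16,1)
river: ρ → (1,16,-9)
river: ρ → (-9,2,8)
river: ρ → (8,14,-3)
river: ρ → (-3,16,3)
river: ρ → (3,14,-8)
ρ-cycle length = 14 (tail of 1 descent step not counted)

14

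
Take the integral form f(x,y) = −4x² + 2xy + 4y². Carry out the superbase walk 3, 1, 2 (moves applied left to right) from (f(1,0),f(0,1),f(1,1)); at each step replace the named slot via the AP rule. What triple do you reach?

start (-4,4,2) = (f(1,0),f(0,1),f(1,1))
replace slot 3: 2·((-4)+4) − 2 = -2 → (-4,4,-2)
replace slot 1: 2·(4+(-2)) − (-4) = 8 → (8,4,-2)
replace slot 2: 2·(8+(-2)) − 4 = 8 → (8,8,-2)

8,8,-2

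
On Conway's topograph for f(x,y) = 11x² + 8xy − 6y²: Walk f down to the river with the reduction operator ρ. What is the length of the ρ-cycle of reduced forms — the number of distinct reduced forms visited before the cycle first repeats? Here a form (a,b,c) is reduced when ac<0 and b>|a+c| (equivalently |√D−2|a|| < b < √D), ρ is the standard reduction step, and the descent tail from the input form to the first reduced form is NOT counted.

D = 328, ⌊√D⌋ = 18
river: ρ → (-6,16,3)
river: ρ → (3,14,-11)
river: ρ → (-11,8,6)
river: ρ → (6,16,-3)
river: ρ → (-3,14,11)
river: ρ → (11,8,-6)
ρ-cycle length = 6 (tail of 0 descent steps not counted)

6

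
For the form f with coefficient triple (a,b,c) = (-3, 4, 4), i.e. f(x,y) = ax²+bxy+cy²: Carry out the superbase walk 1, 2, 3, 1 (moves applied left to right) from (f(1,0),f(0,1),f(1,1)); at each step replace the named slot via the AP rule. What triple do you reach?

start (-3,4,5) = (f(1,0),f(0,1),f(1,1))
replace slot 1: 2·(4+5) − (-3) = 21 → (21,4,5)
replace slot 2: 2·(21+5) − 4 = 48 → (21,48,5)
replace slot 3: 2·(21+48) − 5 = 133 → (21,48,133)
replace slot 1: 2·(48+133) − 21 = 341 → (341,48,133)

341,48,133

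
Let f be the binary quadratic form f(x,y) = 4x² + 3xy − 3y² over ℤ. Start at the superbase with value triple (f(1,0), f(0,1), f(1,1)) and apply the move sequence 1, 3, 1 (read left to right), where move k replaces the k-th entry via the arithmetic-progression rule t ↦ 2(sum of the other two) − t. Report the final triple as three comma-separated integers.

start (4,-3,4) = (f(1,0),f(0,1),f(1,1))
replace slot 1: 2·((-3)+4) − 4 = -2 → (-2,-3,4)
replace slot 3: 2·((-2)+(-3)) − 4 = -14 → (-2,-3,-14)
replace slot 1: 2·((-3)+(-14)) − (-2) = -32 → (-32,-3,-14)

-32,-3,-14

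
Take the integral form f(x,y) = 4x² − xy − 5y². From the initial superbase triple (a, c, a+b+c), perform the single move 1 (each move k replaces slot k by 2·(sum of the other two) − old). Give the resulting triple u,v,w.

start (4,-5,-2) = (f(1,0),f(0,1),f(1,1))
replace slot 1: 2·((-5)+(-2)) − 4 = -18 → (-18,-5,-2)

-18,-5,-2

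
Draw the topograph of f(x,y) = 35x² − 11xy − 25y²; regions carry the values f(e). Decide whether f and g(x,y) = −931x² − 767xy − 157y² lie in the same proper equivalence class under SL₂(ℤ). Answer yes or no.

D₁ = 3621, D₂ = 3621
river cycle of f (length 14): (-25, 11, 35), (35, 59, -1), (-1, 59, 35), (35, 11, -25), (-25, 39, 21), (21, 45, -19), (-19, 31, 35), (35, 39, -15), (-15, 51, 17), (17, 51, -15), … (4 more)
river cycle of g (length 14): (-25, 11, 35), (35, 59, -1), (-1, 59, 35), (35, 11, -25), (-25, 39, 21), (21, 45, -19), (-19, 31, 35), (35, 39, -15), (-15, 51, 17), (17, 51, -15), … (4 more)
cycles coincide ⇒ equivalent

yes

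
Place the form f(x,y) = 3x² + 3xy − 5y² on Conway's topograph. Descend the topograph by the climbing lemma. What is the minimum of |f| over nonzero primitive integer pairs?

river: ρ → (-5,7,1)
river: ρ → (1,7,-5)
river: ρ → (-5,3,3)
river: ρ → (3,3,-5)
closes: descent 0, river 4
min |a| on river = 1

1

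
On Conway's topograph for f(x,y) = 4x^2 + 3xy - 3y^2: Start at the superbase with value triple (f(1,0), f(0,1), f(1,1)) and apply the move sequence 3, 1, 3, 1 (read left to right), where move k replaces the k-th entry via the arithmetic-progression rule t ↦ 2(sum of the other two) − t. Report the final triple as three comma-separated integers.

start (4,-3,4) = (f(1,0),f(0,1),f(1,1))
replace slot 3: 2·(4+(-3)) − 4 = -2 → (4,-3,-2)
replace slot 1: 2·((-3)+(-2)) − 4 = -14 → (-14,-3,-2)
replace slot 3: 2·((-14)+(-3)) − (-2) = -32 → (-14,-3,-32)
replace slot 1: 2·((-3)+(-32)) − (-14) = -56 → (-56,-3,-32)

-56,-3,-32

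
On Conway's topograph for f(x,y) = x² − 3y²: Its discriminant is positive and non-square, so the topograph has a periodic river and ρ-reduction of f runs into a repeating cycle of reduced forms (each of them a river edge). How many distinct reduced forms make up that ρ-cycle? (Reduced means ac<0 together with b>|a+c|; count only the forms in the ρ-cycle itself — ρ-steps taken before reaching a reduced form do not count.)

D = 12, ⌊√D⌋ = 3
descent: ρ → (-3,0,1)
descent: ρ → (1,2,-2)  [lands on river]
river: ρ → (-2,2,1)
ρ-cycle length = 2 (tail of 2 descent steps not counted)

2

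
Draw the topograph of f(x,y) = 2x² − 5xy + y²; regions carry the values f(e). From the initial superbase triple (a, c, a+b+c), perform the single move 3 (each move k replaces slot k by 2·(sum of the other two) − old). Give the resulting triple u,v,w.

start (2,1,-2) = (f(1,0),f(0,1),f(1,1))
replace slot 3: 2·(2+1) − (-2) = 8 → (2,1,8)

2,1,8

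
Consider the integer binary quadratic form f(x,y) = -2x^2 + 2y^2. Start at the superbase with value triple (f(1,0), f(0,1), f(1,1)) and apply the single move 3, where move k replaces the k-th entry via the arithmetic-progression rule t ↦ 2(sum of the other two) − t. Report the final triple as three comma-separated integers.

start (-2,2,0) = (f(1,0),f(0,1),f(1,1))
replace slot 3: 2·((-2)+2) − 0 = 0 → (-2,2,0)

-2,2,0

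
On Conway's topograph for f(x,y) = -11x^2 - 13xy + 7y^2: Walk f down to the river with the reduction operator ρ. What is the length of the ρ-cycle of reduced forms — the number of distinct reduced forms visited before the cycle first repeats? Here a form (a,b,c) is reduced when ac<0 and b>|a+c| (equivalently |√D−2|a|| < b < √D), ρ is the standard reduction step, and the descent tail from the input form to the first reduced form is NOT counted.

D = 477, ⌊√D⌋ = 21
descent: ρ → (7,13,-11)  [lands on river]
river: ρ → (-11,9,9)
river: ρ → (9,9,-11)
river: ρ → (-11,13,7)
river: ρ → (7,15,-9)
river: ρ → (-9,21,1)
river: ρ → (1,21,-9)
river: ρ → (-9,15,7)
ρ-cycle length = 8 (tail of 1 descent step not counted)

8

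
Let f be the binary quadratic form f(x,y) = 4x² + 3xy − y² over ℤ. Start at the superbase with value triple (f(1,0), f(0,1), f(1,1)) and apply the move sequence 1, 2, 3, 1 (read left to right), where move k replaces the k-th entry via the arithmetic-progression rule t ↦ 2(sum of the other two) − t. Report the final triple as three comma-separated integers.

start (4,-1,6) = (f(1,0),f(0,1),f(1,1))
replace slot 1: 2·((-1)+6) − 4 = 6 → (6,-1,6)
replace slot 2: 2·(6+6) − (-1) = 25 → (6,25,6)
replace slot 3: 2·(6+25) − 6 = 56 → (6,25,56)
replace slot 1: 2·(25+56) − 6 = 156 → (156,25,56)

156,25,56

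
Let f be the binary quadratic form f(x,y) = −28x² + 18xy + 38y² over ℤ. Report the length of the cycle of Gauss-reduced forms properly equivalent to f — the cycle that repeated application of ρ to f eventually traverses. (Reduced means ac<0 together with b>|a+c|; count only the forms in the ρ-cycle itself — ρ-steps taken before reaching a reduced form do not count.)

D = 4580, ⌊√D⌋ = 67
river: ρ → (38,58,-8)
river: ρ → (-8,54,52)
river: ρ → (52,50,-10)
river: ρ → (-10,50,52)
river: ρ → (52,54,-8)
river: ρ → (-8,58,38)
river: ρ → (38,18,-28)
river: ρ → (-28,38,28)
river: ρ → (28,18,-38)
river: ρ → (-38,58,8)
river: ρ → (8,54,-52)
river: ρ → (-52,50,10)
river: ρ → (10,50,-52)
river: ρ → (-52,54,8)
river: ρ → (8,58,-38)
river: ρ → (-38,18,28)
river: ρ → (28,38,-28)
river: ρ → (-28,18,38)
ρ-cycle length = 18 (tail of 0 descent steps not counted)

18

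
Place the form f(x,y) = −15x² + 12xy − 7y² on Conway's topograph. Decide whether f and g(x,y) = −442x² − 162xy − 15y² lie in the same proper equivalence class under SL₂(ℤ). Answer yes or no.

D₁ = -276, D₂ = -276
f is negative-definite; reduce −f:
−f: flip: (15,-12,7)→(7,12,15)
−f: translate: b→-2 (≡12 mod 14), so (7,12,15)→(7,-2,10)
−f: reduced (well bottom): (7,-2,10) with a≤c, −a<b≤a
flip sign back: reduced form of f is (-7,2,-10)
g is negative-definite; reduce −g:
−g: flip: (442,162,15)→(15,-162,442)
−g: translate: b→-12 (≡-162 mod 30), so (15,-162,442)→(15,-12,7)
−g: flip: (15,-12,7)→(7,12,15)
−g: translate: b→-2 (≡12 mod 14), so (7,12,15)→(7,-2,10)
−g: reduced (well bottom): (7,-2,10) with a≤c, −a<b≤a
flip sign back: reduced form of g is (-7,2,-10)
reduced forms (-7, 2, -10) vs (-7, 2, -10) ⇒ equivalent

yes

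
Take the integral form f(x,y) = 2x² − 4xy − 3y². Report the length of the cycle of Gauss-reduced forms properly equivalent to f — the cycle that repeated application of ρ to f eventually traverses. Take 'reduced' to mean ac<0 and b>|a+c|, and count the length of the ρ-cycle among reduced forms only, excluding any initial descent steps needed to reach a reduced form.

D = 40, ⌊√D⌋ = 6
descent: ρ → (-3,4,2)  [lands on river]
river: ρ → (2,4,-3)
river: ρ → (-3,2,3)
river: ρ → (3,4,-2)
river: ρ → (-2,4,3)
river: ρ → (3,2,-3)
ρ-cycle length = 6 (tail of 1 descent step not counted)

6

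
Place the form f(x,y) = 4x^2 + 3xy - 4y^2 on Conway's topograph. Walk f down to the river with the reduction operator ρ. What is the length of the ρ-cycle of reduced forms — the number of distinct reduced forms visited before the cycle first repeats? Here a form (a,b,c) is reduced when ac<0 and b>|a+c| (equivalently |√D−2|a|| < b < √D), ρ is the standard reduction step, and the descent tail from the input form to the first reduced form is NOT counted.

D = 73, ⌊√D⌋ = 8
river: ρ → (-4,5,3)
river: ρ → (3,7,-2)
river: ρ → (-2,5,6)
river: ρ → (6,7,-1)
river: ρ → (-1,7,6)
river: ρ → (6,5,-2)
river: ρ → (-2,7,3)
river: ρ → (3,5,-4)
river: ρ → (-4,3,4)
river: ρ → (4,5,-3)
river: ρ → (-3,7,2)
river: ρ → (2,5,-6)
river: ρ → (-6,7,1)
river: ρ → (1,7,-6)
river: ρ → (-6,5,2)
river: ρ → (2,7,-3)
river: ρ → (-3,5,4)
river: ρ → (4,3,-4)
ρ-cycle length = 18 (tail of 0 descent steps not counted)

18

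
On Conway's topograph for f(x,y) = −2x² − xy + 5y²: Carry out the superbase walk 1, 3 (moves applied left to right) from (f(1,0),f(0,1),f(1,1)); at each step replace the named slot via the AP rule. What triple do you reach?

start (-2,5,2) = (f(1,0),f(0,1),f(1,1))
replace slot 1: 2·(5+2) − (-2) = 16 → (16,5,2)
replace slot 3: 2·(16+5) − 2 = 40 → (16,5,40)

16,5,40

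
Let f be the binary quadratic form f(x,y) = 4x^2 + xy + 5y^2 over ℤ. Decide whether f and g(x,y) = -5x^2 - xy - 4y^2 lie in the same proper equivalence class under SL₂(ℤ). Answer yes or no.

D₁ = -79, D₂ = -79
f: reduced (well bottom): (4,1,5) with a≤c, −a<b≤a
g is negative-definite; reduce −g:
−g: flip: (5,1,4)→(4,-1,5)
−g: reduced (well bottom): (4,-1,5) with a≤c, −a<b≤a
flip sign back: reduced form of g is (-4,1,-5)
reduced forms (4, 1, 5) vs (-4, 1, -5) ⇒ inequivalent

no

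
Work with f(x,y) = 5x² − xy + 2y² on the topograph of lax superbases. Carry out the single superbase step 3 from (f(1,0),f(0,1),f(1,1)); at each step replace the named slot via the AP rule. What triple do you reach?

start (5,2,6) = (f(1,0),f(0,1),f(1,1))
replace slot 3: 2·(5+2) − 6 = 8 → (5,2,8)

5,2,8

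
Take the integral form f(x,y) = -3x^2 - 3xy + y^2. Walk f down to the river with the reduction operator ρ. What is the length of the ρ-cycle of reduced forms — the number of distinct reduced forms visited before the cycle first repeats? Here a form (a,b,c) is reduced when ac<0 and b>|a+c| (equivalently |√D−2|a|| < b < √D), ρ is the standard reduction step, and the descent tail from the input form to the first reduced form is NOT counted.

D = 21, ⌊√D⌋ = 4
descent: ρ → (1,3,-3)  [lands on river]
river: ρ → (-3,3,1)
ρ-cycle length = 2 (tail of 1 descent step not counted)

2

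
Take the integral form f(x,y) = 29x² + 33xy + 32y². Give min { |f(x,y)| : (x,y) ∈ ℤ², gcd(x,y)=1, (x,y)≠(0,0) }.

translate: b→-25 (≡33 mod 58), so (29,33,32)→(29,-25,28)
flip: (29,-25,28)→(28,25,29)
reduced (well bottom): (28,25,29) with a≤c, −a<b≤a
well minimum = a = 28

28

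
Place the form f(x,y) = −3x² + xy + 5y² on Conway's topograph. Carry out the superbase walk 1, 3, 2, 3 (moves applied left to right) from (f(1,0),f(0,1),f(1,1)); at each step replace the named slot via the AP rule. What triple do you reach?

start (-3,5,3) = (f(1,0),f(0,1),f(1,1))
replace slot 1: 2·(5+3) − (-3) = 19 → (19,5,3)
replace slot 3: 2·(19+5) − 3 = 45 → (19,5,45)
replace slot 2: 2·(19+45) − 5 = 123 → (19,123,45)
replace slot 3: 2·(19+123) − 45 = 239 → (19,123,239)

19,123,239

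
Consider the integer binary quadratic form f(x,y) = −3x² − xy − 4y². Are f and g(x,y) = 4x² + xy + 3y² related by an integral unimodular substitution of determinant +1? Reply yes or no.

D₁ = -47, D₂ = -47
f is negative-definite; reduce −f:
−f: reduced (well bottom): (3,1,4) with a≤c, −a<b≤a
flip sign back: reduced form of f is (-3,-1,-4)
g: flip: (4,1,3)→(3,-1,4)
g: reduced (well bottom): (3,-1,4) with a≤c, −a<b≤a
reduced forms (-3, -1, -4) vs (3, -1, 4) ⇒ inequivalent

no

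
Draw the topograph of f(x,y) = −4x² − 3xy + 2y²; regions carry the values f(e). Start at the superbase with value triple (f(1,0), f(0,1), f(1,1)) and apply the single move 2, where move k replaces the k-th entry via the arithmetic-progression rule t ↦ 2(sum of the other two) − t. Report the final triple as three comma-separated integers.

start (-4,2,-5) = (f(1,0),f(0,1),f(1,1))
replace slot 2: 2·((-4)+(-5)) − 2 = -20 → (-4,-20,-5)

-4,-20,-5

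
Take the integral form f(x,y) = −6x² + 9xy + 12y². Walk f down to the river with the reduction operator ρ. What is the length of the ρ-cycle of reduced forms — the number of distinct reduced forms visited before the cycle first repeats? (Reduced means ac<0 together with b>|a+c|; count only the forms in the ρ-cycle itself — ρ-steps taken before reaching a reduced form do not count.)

D = 369, ⌊√D⌋ = 19
river: ρ → (12,15,-3)
river: ρ → (-3,15,12)
river: ρ → (12,9,-6)
river: ρ → (-6,15,6)
river: ρ → (6,9,-12)
river: ρ → (-12,15,3)
river: ρ → (3,15,-12)
river: ρ → (-12,9,6)
river: ρ → (6,15,-6)
river: ρ → (-6,9,12)
ρ-cycle length = 10 (tail of 0 descent steps not counted)

10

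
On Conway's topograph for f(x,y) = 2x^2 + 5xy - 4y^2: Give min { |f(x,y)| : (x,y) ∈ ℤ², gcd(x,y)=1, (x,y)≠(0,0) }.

river: ρ → (-4,3,3)
river: ρ → (3,3,-4)
river: ρ → (-4,5,2)
river: ρ → (2,7,-1)
river: ρ → (-1,7,2)
river: ρ → (2,5,-4)
closes: descent 0, river 6
min |a| on river = 1

1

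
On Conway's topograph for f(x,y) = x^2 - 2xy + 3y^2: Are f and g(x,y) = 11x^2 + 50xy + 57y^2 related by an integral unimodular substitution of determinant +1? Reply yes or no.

D₁ = -8, D₂ = -8
f: translate: b→0 (≡-2 mod 2), so (1,-2,3)→(1,0,2)
f: reduced (well bottom): (1,0,2) with a≤c, −a<b≤a
g: translate: b→6 (≡50 mod 22), so (11,50,57)→(11,6,1)
g: flip: (11,6,1)→(1,-6,11)
g: translate: b→0 (≡-6 mod 2), so (1,-6,11)→(1,0,2)
g: reduced (well bottom): (1,0,2) with a≤c, −a<b≤a
reduced forms (1, 0, 2) vs (1, 0, 2) ⇒ equivalent

yes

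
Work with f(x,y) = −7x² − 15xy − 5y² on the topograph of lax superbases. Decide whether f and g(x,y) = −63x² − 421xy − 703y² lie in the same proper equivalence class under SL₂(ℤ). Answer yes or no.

D₁ = 85, D₂ = 85
river cycle of f (length 6): (-5, 5, 3), (3, 7, -3), (-3, 5, 5), (5, 5, -3), (-3, 7, 3), (3, 5, -5)
river cycle of g (length 6): (3, 5, -5), (-5, 5, 3), (3, 7, -3), (-3, 5, 5), (5, 5, -3), (-3, 7, 3)
cycles coincide ⇒ equivalent

yes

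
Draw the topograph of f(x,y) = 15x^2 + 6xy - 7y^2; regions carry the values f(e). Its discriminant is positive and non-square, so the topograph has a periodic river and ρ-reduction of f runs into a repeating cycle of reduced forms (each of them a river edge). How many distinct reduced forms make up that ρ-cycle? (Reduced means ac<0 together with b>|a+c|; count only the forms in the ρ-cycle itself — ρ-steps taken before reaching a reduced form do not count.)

D = 456, ⌊√D⌋ = 21
descent: ρ → (-7,8,14)  [lands on river]
river: ρ → (14,20,-1)
river: ρ → (-1,20,14)
river: ρ → (14,8,-7)
river: ρ → (-7,20,2)
river: ρ → (2,20,-7)
ρ-cycle length = 6 (tail of 1 descent step not counted)

6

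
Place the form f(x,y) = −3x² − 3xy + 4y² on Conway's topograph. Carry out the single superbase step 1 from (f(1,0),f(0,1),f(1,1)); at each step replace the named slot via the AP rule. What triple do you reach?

start (-3,4,-2) = (f(1,0),f(0,1),f(1,1))
replace slot 1: 2·(4+(-2)) − (-3) = 7 → (7,4,-2)

7,4,-2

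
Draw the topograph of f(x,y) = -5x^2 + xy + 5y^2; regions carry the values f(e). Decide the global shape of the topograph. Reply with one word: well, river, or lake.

D = b²−4ac = 1² − 4·(-5)·5 = 101
D > 0 non-square ⇒ indefinite ⇒ periodic river

river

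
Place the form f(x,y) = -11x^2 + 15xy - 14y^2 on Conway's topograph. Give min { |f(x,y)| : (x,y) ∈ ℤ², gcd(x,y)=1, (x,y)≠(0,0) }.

translate: b→7 (≡-15 mod 22), so (11,-15,14)→(11,7,10)
flip: (11,7,10)→(10,-7,11)
reduced (well bottom): (10,-7,11) with a≤c, −a<b≤a
well minimum |f| = |-10| = 10 (negative-definite)

10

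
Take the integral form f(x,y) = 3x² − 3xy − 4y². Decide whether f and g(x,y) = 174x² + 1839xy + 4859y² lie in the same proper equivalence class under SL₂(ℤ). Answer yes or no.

D₁ = 57, D₂ = 57
river cycle of f (length 6): (-4, 3, 3), (3, 3, -4), (-4, 5, 2), (2, 7, -1), (-1, 7, 2), (2, 5, -4)
river cycle of g (length 6): (2, 7, -1), (-1, 7, 2), (2, 5, -4), (-4, 3, 3), (3, 3, -4), (-4, 5, 2)
cycles coincide ⇒ equivalent

yes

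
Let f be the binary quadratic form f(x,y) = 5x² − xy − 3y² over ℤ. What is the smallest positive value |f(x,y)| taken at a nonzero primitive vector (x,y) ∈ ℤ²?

descent: ρ → (-3,7,1)  [lands on river]
river: ρ → (1,7,-3)
river: ρ → (-3,5,3)
river: ρ → (3,7,-1)
river: ρ → (-1,7,3)
river: ρ → (3,5,-3)
closes: descent 1, river 6
min |a| on river = 1

1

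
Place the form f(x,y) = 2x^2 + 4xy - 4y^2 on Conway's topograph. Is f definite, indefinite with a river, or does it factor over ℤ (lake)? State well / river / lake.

D = b²−4ac = 4² − 4·2·(-4) = 48
D > 0 non-square ⇒ indefinite ⇒ periodic river

river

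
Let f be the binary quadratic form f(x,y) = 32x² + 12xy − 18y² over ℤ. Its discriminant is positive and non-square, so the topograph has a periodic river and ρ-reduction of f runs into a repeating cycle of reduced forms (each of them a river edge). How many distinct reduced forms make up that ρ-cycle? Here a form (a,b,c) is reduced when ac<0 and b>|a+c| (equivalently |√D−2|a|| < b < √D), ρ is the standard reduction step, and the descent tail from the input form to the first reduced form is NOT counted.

D = 2448, ⌊√D⌋ = 49
descent: ρ → (-18,24,26)  [lands on river]
river: ρ → (26,28,-16)
river: ρ → (-16,36,18)
river: ρ → (18,36,-16)
river: ρ → (-16,28,26)
river: ρ → (26,24,-18)
river: ρ → (-18,48,2)
river: ρ → (2,48,-18)
ρ-cycle length = 8 (tail of 1 descent step not counted)

8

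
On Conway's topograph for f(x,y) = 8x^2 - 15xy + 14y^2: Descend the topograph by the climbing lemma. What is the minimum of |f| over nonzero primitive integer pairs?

translate: b→1 (≡-15 mod 16), so (8,-15,14)→(8,1,7)
flip: (8,1,7)→(7,-1,8)
reduced (well bottom): (7,-1,8) with a≤c, −a<b≤a
well minimum = a = 7

7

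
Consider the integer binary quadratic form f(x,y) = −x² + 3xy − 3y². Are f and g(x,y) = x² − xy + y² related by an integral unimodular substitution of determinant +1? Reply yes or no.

D₁ = -3, D₂ = -3
f is negative-definite; reduce −f:
−f: translate: b→1 (≡-3 mod 2), so (1,-3,3)→(1,1,1)
−f: reduced (well bottom): (1,1,1) with a≤c, −a<b≤a
flip sign back: reduced form of f is (-1,-1,-1)
g: translate: b→1 (≡-1 mod 2), so (1,-1,1)→(1,1,1)
g: reduced (well bottom): (1,1,1) with a≤c, −a<b≤a
reduced forms (-1, -1, -1) vs (1, 1, 1) ⇒ inequivalent

no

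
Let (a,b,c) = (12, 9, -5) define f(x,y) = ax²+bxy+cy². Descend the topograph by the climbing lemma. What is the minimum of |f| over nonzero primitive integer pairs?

river: ρ → (-5,11,10)
river: ρ → (10,9,-6)
river: ρ → (-6,15,4)
river: ρ → (4,17,-2)
river: ρ → (-2,15,12)
river: ρ → (12,9,-5)
closes: descent 0, river 6
min |a| on river = 2

2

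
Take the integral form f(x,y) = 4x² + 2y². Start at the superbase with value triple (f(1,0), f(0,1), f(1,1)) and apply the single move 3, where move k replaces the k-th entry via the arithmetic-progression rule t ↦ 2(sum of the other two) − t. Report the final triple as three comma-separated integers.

start (4,2,6) = (f(1,0),f(0,1),f(1,1))
replace slot 3: 2·(4+2) − 6 = 6 → (4,2,6)

4,2,6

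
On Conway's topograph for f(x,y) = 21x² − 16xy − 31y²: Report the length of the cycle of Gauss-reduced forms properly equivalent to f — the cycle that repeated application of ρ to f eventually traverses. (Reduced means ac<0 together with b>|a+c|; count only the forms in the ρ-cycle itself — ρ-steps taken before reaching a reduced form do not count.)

D = 2860, ⌊√D⌋ = 53
descent: ρ → (-31,16,21)  [lands on river]
river: ρ → (21,26,-26)
river: ρ → (-26,26,21)
river: ρ → (21,16,-31)
river: ρ → (-31,46,6)
river: ρ → (6,50,-15)
river: ρ → (-15,40,21)
river: ρ → (21,44,-11)
river: ρ → (-11,44,21)
river: ρ → (21,40,-15)
river: ρ → (-15,50,6)
river: ρ → (6,46,-31)
ρ-cycle length = 12 (tail of 1 descent step not counted)

12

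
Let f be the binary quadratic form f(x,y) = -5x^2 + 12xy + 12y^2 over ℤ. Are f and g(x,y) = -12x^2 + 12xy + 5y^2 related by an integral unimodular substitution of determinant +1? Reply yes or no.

D₁ = 384, D₂ = 384
river cycle of f (length 4): (12, 12, -5), (-5, 18, 3), (3, 18, -5), (-5, 12, 12)
river cycle of g (length 4): (5, 18, -3), (-3, 18, 5), (5, 12, -12), (-12, 12, 5)
cycles differ ⇒ inequivalent

no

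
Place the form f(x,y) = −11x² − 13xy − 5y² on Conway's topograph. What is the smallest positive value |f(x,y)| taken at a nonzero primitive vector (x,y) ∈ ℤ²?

translate: b→-9 (≡13 mod 22), so (11,13,5)→(11,-9,3)
flip: (11,-9,3)→(3,9,11)
translate: b→3 (≡9 mod 6), so (3,9,11)→(3,3,5)
reduced (well bottom): (3,3,5) with a≤c, −a<b≤a
well minimum |f| = |-3| = 3 (negative-definite)

3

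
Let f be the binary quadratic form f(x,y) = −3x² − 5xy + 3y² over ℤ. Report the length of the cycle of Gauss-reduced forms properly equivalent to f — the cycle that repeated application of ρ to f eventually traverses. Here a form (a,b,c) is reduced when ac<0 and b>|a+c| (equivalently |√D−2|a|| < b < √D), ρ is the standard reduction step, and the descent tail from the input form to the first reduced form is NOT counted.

D = 61, ⌊√D⌋ = 7
descent: ρ → (3,5,-3)  [lands on river]
river: ρ → (-3,7,1)
river: ρ → (1,7,-3)
river: ρ → (-3,5,3)
river: ρ → (3,7,-1)
river: ρ → (-1,7,3)
ρ-cycle length = 6 (tail of 1 descent step not counted)

6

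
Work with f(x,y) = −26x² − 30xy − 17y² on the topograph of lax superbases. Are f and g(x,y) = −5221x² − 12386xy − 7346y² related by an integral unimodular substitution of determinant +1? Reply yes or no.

D₁ = -868, D₂ = -868
f is negative-definite; reduce −f:
−f: translate: b→-22 (≡30 mod 52), so (26,30,17)→(26,-22,13)
−f: flip: (26,-22,13)→(13,22,26)
−f: translate: b→-4 (≡22 mod 26), so (13,22,26)→(13,-4,17)
−f: reduced (well bottom): (13,-4,17) with a≤c, −a<b≤a
flip sign back: reduced form of f is (-13,4,-17)
g is negative-definite; reduce −g:
−g: translate: b→1944 (≡12386 mod 10442), so (5221,12386,7346)→(5221,1944,181)
−g: flip: (5221,1944,181)→(181,-1944,5221)
−g: translate: b→-134 (≡-1944 mod 362), so (181,-1944,5221)→(181,-134,26)
−g: flip: (181,-134,26)→(26,134,181)
−g: translate: b→-22 (≡134 mod 52), so (26,134,181)→(26,-22,13)
−g: flip: (26,-22,13)→(13,22,26)
−g: translate: b→-4 (≡22 mod 26), so (13,22,26)→(13,-4,17)
−g: reduced (well bottom): (13,-4,17) with a≤c, −a<b≤a
flip sign back: reduced form of g is (-13,4,-17)
reduced forms (-13, 4, -17) vs (-13, 4, -17) ⇒ equivalent

yes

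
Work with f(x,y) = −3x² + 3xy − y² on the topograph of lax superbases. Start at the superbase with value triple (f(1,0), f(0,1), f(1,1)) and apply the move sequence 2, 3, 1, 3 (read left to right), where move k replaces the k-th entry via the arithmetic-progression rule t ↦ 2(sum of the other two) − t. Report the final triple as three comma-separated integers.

start (-3,-1,-1) = (f(1,0),f(0,1),f(1,1))
replace slot 2: 2·((-3)+(-1)) − (-1) = -7 → (-3,-7,-1)
replace slot 3: 2·((-3)+(-7)) − (-1) = -19 → (-3,-7,-19)
replace slot 1: 2·((-7)+(-19)) − (-3) = -49 → (-49,-7,-19)
replace slot 3: 2·((-49)+(-7)) − (-19) = -93 → (-49,-7,-93)

-49,-7,-93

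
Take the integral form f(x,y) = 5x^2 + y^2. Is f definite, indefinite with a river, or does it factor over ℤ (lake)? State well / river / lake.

D = b²−4ac = 0² − 4·5·1 = -20
D < 0 ⇒ definite ⇒ every region one sign ⇒ single well

well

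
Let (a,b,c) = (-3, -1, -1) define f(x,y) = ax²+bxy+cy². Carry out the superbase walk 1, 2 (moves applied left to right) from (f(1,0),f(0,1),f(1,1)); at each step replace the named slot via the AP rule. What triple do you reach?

start (-3,-1,-5) = (f(1,0),f(0,1),f(1,1))
replace slot 1: 2·((-1)+(-5)) − (-3) = -9 → (-9,-1,-5)
replace slot 2: 2·((-9)+(-5)) − (-1) = -27 → (-9,-27,-5)

-9,-27,-5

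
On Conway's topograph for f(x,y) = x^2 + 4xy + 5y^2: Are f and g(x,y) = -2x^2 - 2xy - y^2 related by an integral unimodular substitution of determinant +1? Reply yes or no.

D₁ = -4, D₂ = -4
f: translate: b→0 (≡4 mod 2), so (1,4,5)→(1,0,1)
f: reduced (well bottom): (1,0,1) with a≤c, −a<b≤a
g is negative-definite; reduce −g:
−g: flip: (2,2,1)→(1,-2,2)
−g: translate: b→0 (≡-2 mod 2), so (1,-2,2)→(1,0,1)
−g: reduced (well bottom): (1,0,1) with a≤c, −a<b≤a
flip sign back: reduced form of g is (-1,0,-1)
reduced forms (1, 0, 1) vs (-1, 0, -1) ⇒ inequivalent

no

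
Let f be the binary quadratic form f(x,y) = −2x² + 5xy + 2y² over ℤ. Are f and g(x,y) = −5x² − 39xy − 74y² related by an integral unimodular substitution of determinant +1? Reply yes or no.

D₁ = 41, D₂ = 41
river cycle of f (length 10): (2, 3, -4), (-4, 5, 1), (1, 5, -4), (-4, 3, 2), (2, 5, -2), (-2, 3, 4), (4, 5, -1), (-1, 5, 4), (4, 3, -2), (-2, 5, 2)
river cycle of g (length 10): (2, 3, -4), (-4, 5, 1), (1, 5, -4), (-4, 3, 2), (2, 5, -2), (-2, 3, 4), (4, 5, -1), (-1, 5, 4), (4, 3, -2), (-2, 5, 2)
cycles coincide ⇒ equivalent

yes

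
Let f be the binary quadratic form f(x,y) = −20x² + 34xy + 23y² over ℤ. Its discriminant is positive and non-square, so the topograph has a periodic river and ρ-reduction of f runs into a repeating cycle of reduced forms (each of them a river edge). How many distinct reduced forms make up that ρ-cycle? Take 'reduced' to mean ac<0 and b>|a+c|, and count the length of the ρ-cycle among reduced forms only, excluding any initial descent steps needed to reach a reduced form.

D = 2996, ⌊√D⌋ = 54
river: ρ → (23,12,-31)
river: ρ → (-31,50,4)
river: ρ → (4,54,-5)
river: ρ → (-5,46,44)
river: ρ → (44,42,-7)
river: ρ → (-7,42,44)
river: ρ → (44,46,-5)
river: ρ → (-5,54,4)
river: ρ → (4,50,-31)
river: ρ → (-31,12,23)
river: ρ → (23,34,-20)
river: ρ → (-20,46,11)
river: ρ → (11,42,-28)
river: ρ → (-28,14,25)
river: ρ → (25,36,-17)
river: ρ → (-17,32,29)
river: ρ → (29,26,-20)
river: ρ → (-20,54,1)
river: ρ → (1,54,-20)
river: ρ → (-20,26,29)
river: ρ → (29,32,-17)
river: ρ → (-17,36,25)
river: ρ → (25,14,-28)
river: ρ → (-28,42,11)
river: ρ → (11,46,-20)
river: ρ → (-20,34,23)
ρ-cycle length = 26 (tail of 0 descent steps not counted)

26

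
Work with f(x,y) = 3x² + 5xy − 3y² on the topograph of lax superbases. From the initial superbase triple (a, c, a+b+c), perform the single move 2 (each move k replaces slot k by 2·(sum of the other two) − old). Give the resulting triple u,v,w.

start (3,-3,5) = (f(1,0),f(0,1),f(1,1))
replace slot 2: 2·(3+5) − (-3) = 19 → (3,19,5)

3,19,5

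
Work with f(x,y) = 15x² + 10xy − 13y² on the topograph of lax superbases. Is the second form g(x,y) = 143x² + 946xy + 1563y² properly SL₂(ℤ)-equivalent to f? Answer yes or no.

D₁ = 880, D₂ = 880
river cycle of f (length 6): (-13, 16, 12), (12, 8, -17), (-17, 26, 3), (3, 28, -8), (-8, 20, 15), (15, 10, -13)
river cycle of g (length 6): (12, 8, -17), (-17, 26, 3), (3, 28, -8), (-8, 20, 15), (15, 10, -13), (-13, 16, 12)
cycles coincide ⇒ equivalent

yes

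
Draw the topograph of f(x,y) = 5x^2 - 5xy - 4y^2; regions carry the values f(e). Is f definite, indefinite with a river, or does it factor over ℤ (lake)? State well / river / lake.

D = b²−4ac = (-5)² − 4·5·(-4) = 105
D > 0 non-square ⇒ indefinite ⇒ periodic river

river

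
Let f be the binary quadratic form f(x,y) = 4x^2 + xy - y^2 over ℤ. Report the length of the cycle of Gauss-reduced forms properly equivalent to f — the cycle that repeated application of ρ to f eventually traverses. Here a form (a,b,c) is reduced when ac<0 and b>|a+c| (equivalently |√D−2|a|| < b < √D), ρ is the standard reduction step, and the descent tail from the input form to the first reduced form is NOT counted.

D = 17, ⌊√D⌋ = 4
descent: ρ → (-1,3,2)  [lands on river]
river: ρ → (2,1,-2)
river: ρ → (-2,3,1)
river: ρ → (1,3,-2)
river: ρ → (-2,1,2)
river: ρ → (2,3,-1)
ρ-cycle length = 6 (tail of 1 descent step not counted)

6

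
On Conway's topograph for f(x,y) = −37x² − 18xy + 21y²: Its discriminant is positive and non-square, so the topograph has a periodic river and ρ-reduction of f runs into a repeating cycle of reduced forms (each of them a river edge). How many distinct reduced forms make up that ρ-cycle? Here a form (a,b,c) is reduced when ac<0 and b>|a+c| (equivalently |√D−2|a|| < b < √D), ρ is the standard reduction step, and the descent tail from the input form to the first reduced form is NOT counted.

D = 3432, ⌊√D⌋ = 58
descent: ρ → (21,18,-37)  [lands on river]
river: ρ → (-37,56,2)
river: ρ → (2,56,-37)
river: ρ → (-37,18,21)
river: ρ → (21,24,-34)
river: ρ → (-34,44,11)
river: ρ → (11,44,-34)
river: ρ → (-34,24,21)
ρ-cycle length = 8 (tail of 1 descent step not counted)

8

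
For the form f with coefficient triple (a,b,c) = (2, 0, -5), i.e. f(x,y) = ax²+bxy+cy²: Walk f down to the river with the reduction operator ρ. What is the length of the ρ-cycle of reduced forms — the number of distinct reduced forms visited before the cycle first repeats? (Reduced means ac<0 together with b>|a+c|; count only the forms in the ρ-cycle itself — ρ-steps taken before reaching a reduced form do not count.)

D = 40, ⌊√D⌋ = 6
descent: ρ → (-5,0,2)
descent: ρ → (2,4,-3)  [lands on river]
river: ρ → (-3,2,3)
river: ρ → (3,4,-2)
river: ρ → (-2,4,3)
river: ρ → (3,2,-3)
river: ρ → (-3,4,2)
ρ-cycle length = 6 (tail of 2 descent steps not counted)

6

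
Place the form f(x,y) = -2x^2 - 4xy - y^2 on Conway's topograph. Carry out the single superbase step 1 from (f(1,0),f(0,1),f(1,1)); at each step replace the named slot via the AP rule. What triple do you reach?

start (-2,-1,-7) = (f(1,0),f(0,1),f(1,1))
replace slot 1: 2·((-1)+(-7)) − (-2) = -14 → (-14,-1,-7)

-14,-1,-7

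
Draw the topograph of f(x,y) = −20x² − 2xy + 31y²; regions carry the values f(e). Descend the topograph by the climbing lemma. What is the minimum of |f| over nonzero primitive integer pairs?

descent: ρ → (31,2,-20)
descent: ρ → (-20,38,13)  [lands on river]
river: ρ → (13,40,-17)
river: ρ → (-17,28,25)
river: ρ → (25,22,-20)
river: ρ → (-20,18,27)
river: ρ → (27,36,-11)
river: ρ → (-11,30,36)
river: ρ → (36,42,-5)
river: ρ → (-5,48,9)
river: ρ → (9,42,-20)
closes: descent 2, river 10
min |a| on river = 5

5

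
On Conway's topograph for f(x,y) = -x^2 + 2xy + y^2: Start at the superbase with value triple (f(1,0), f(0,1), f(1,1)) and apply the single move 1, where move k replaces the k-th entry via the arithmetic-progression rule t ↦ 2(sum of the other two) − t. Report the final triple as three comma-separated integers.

start (-1,1,2) = (f(1,0),f(0,1),f(1,1))
replace slot 1: 2·(1+2) − (-1) = 7 → (7,1,2)

7,1,2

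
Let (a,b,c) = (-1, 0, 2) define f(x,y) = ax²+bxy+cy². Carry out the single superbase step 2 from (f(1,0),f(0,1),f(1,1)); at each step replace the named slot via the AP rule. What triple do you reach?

start (-1,2,1) = (f(1,0),f(0,1),f(1,1))
replace slot 2: 2·((-1)+1) − 2 = -2 → (-1,-2,1)

-1,-2,1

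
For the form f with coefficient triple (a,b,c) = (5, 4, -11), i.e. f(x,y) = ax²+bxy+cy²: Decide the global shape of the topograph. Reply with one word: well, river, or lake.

D = b²−4ac = 4² − 4·5·(-11) = 236
D > 0 non-square ⇒ indefinite ⇒ periodic river

river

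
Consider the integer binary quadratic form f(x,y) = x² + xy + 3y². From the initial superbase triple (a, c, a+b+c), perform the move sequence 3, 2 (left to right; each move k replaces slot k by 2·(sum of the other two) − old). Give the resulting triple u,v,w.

start (1,3,5) = (f(1,0),f(0,1),f(1,1))
replace slot 3: 2·(1+3) − 5 = 3 → (1,3,3)
replace slot 2: 2·(1+3) − 3 = 5 → (1,5,3)

1,5,3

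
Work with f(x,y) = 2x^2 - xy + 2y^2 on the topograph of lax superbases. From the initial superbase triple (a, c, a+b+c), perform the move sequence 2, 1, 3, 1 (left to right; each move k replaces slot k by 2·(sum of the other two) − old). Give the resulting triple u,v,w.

start (2,2,3) = (f(1,0),f(0,1),f(1,1))
replace slot 2: 2·(2+3) − 2 = 8 → (2,8,3)
replace slot 1: 2·(8+3) − 2 = 20 → (20,8,3)
replace slot 3: 2·(20+8) − 3 = 53 → (20,8,53)
replace slot 1: 2·(8+53) − 20 = 102 → (102,8,53)

102,8,53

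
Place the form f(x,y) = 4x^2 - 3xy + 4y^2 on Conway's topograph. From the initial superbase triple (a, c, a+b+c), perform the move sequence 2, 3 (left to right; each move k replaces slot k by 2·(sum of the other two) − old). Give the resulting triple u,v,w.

start (4,4,5) = (f(1,0),f(0,1),f(1,1))
replace slot 2: 2·(4+5) − 4 = 14 → (4,14,5)
replace slot 3: 2·(4+14) − 5 = 31 → (4,14,31)

4,14,31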